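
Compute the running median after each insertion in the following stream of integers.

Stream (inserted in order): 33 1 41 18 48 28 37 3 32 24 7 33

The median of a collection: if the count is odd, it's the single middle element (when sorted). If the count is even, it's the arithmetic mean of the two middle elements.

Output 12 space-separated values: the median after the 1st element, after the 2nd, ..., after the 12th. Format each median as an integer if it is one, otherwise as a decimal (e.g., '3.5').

Answer: 33 17 33 25.5 33 30.5 33 30.5 32 30 28 30

Derivation:
Step 1: insert 33 -> lo=[33] (size 1, max 33) hi=[] (size 0) -> median=33
Step 2: insert 1 -> lo=[1] (size 1, max 1) hi=[33] (size 1, min 33) -> median=17
Step 3: insert 41 -> lo=[1, 33] (size 2, max 33) hi=[41] (size 1, min 41) -> median=33
Step 4: insert 18 -> lo=[1, 18] (size 2, max 18) hi=[33, 41] (size 2, min 33) -> median=25.5
Step 5: insert 48 -> lo=[1, 18, 33] (size 3, max 33) hi=[41, 48] (size 2, min 41) -> median=33
Step 6: insert 28 -> lo=[1, 18, 28] (size 3, max 28) hi=[33, 41, 48] (size 3, min 33) -> median=30.5
Step 7: insert 37 -> lo=[1, 18, 28, 33] (size 4, max 33) hi=[37, 41, 48] (size 3, min 37) -> median=33
Step 8: insert 3 -> lo=[1, 3, 18, 28] (size 4, max 28) hi=[33, 37, 41, 48] (size 4, min 33) -> median=30.5
Step 9: insert 32 -> lo=[1, 3, 18, 28, 32] (size 5, max 32) hi=[33, 37, 41, 48] (size 4, min 33) -> median=32
Step 10: insert 24 -> lo=[1, 3, 18, 24, 28] (size 5, max 28) hi=[32, 33, 37, 41, 48] (size 5, min 32) -> median=30
Step 11: insert 7 -> lo=[1, 3, 7, 18, 24, 28] (size 6, max 28) hi=[32, 33, 37, 41, 48] (size 5, min 32) -> median=28
Step 12: insert 33 -> lo=[1, 3, 7, 18, 24, 28] (size 6, max 28) hi=[32, 33, 33, 37, 41, 48] (size 6, min 32) -> median=30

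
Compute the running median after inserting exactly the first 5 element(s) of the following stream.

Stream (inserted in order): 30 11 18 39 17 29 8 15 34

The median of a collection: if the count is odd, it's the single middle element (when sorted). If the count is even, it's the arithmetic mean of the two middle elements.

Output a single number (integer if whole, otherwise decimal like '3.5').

Step 1: insert 30 -> lo=[30] (size 1, max 30) hi=[] (size 0) -> median=30
Step 2: insert 11 -> lo=[11] (size 1, max 11) hi=[30] (size 1, min 30) -> median=20.5
Step 3: insert 18 -> lo=[11, 18] (size 2, max 18) hi=[30] (size 1, min 30) -> median=18
Step 4: insert 39 -> lo=[11, 18] (size 2, max 18) hi=[30, 39] (size 2, min 30) -> median=24
Step 5: insert 17 -> lo=[11, 17, 18] (size 3, max 18) hi=[30, 39] (size 2, min 30) -> median=18

Answer: 18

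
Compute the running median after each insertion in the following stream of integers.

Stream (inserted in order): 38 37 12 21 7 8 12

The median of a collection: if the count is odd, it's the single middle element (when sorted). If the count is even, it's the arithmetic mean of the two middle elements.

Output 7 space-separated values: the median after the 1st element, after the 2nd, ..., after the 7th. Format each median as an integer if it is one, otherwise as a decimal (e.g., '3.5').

Step 1: insert 38 -> lo=[38] (size 1, max 38) hi=[] (size 0) -> median=38
Step 2: insert 37 -> lo=[37] (size 1, max 37) hi=[38] (size 1, min 38) -> median=37.5
Step 3: insert 12 -> lo=[12, 37] (size 2, max 37) hi=[38] (size 1, min 38) -> median=37
Step 4: insert 21 -> lo=[12, 21] (size 2, max 21) hi=[37, 38] (size 2, min 37) -> median=29
Step 5: insert 7 -> lo=[7, 12, 21] (size 3, max 21) hi=[37, 38] (size 2, min 37) -> median=21
Step 6: insert 8 -> lo=[7, 8, 12] (size 3, max 12) hi=[21, 37, 38] (size 3, min 21) -> median=16.5
Step 7: insert 12 -> lo=[7, 8, 12, 12] (size 4, max 12) hi=[21, 37, 38] (size 3, min 21) -> median=12

Answer: 38 37.5 37 29 21 16.5 12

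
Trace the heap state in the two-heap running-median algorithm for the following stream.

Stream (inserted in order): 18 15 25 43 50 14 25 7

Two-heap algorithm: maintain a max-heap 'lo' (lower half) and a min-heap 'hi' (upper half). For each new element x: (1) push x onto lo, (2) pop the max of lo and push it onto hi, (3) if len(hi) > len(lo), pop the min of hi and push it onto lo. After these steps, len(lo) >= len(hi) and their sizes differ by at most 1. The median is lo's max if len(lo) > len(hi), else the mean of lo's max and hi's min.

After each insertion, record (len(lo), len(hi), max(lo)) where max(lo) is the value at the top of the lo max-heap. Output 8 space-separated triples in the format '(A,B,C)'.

Step 1: insert 18 -> lo=[18] hi=[] -> (len(lo)=1, len(hi)=0, max(lo)=18)
Step 2: insert 15 -> lo=[15] hi=[18] -> (len(lo)=1, len(hi)=1, max(lo)=15)
Step 3: insert 25 -> lo=[15, 18] hi=[25] -> (len(lo)=2, len(hi)=1, max(lo)=18)
Step 4: insert 43 -> lo=[15, 18] hi=[25, 43] -> (len(lo)=2, len(hi)=2, max(lo)=18)
Step 5: insert 50 -> lo=[15, 18, 25] hi=[43, 50] -> (len(lo)=3, len(hi)=2, max(lo)=25)
Step 6: insert 14 -> lo=[14, 15, 18] hi=[25, 43, 50] -> (len(lo)=3, len(hi)=3, max(lo)=18)
Step 7: insert 25 -> lo=[14, 15, 18, 25] hi=[25, 43, 50] -> (len(lo)=4, len(hi)=3, max(lo)=25)
Step 8: insert 7 -> lo=[7, 14, 15, 18] hi=[25, 25, 43, 50] -> (len(lo)=4, len(hi)=4, max(lo)=18)

Answer: (1,0,18) (1,1,15) (2,1,18) (2,2,18) (3,2,25) (3,3,18) (4,3,25) (4,4,18)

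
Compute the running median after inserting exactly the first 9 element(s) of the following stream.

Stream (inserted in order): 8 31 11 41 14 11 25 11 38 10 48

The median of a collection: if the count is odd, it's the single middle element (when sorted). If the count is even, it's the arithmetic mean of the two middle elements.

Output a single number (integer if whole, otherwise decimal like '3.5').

Step 1: insert 8 -> lo=[8] (size 1, max 8) hi=[] (size 0) -> median=8
Step 2: insert 31 -> lo=[8] (size 1, max 8) hi=[31] (size 1, min 31) -> median=19.5
Step 3: insert 11 -> lo=[8, 11] (size 2, max 11) hi=[31] (size 1, min 31) -> median=11
Step 4: insert 41 -> lo=[8, 11] (size 2, max 11) hi=[31, 41] (size 2, min 31) -> median=21
Step 5: insert 14 -> lo=[8, 11, 14] (size 3, max 14) hi=[31, 41] (size 2, min 31) -> median=14
Step 6: insert 11 -> lo=[8, 11, 11] (size 3, max 11) hi=[14, 31, 41] (size 3, min 14) -> median=12.5
Step 7: insert 25 -> lo=[8, 11, 11, 14] (size 4, max 14) hi=[25, 31, 41] (size 3, min 25) -> median=14
Step 8: insert 11 -> lo=[8, 11, 11, 11] (size 4, max 11) hi=[14, 25, 31, 41] (size 4, min 14) -> median=12.5
Step 9: insert 38 -> lo=[8, 11, 11, 11, 14] (size 5, max 14) hi=[25, 31, 38, 41] (size 4, min 25) -> median=14

Answer: 14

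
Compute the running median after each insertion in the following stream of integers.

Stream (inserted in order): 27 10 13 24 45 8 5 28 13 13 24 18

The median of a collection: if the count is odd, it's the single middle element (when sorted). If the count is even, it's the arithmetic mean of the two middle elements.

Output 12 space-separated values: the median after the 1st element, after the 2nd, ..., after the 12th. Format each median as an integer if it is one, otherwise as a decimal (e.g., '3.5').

Answer: 27 18.5 13 18.5 24 18.5 13 18.5 13 13 13 15.5

Derivation:
Step 1: insert 27 -> lo=[27] (size 1, max 27) hi=[] (size 0) -> median=27
Step 2: insert 10 -> lo=[10] (size 1, max 10) hi=[27] (size 1, min 27) -> median=18.5
Step 3: insert 13 -> lo=[10, 13] (size 2, max 13) hi=[27] (size 1, min 27) -> median=13
Step 4: insert 24 -> lo=[10, 13] (size 2, max 13) hi=[24, 27] (size 2, min 24) -> median=18.5
Step 5: insert 45 -> lo=[10, 13, 24] (size 3, max 24) hi=[27, 45] (size 2, min 27) -> median=24
Step 6: insert 8 -> lo=[8, 10, 13] (size 3, max 13) hi=[24, 27, 45] (size 3, min 24) -> median=18.5
Step 7: insert 5 -> lo=[5, 8, 10, 13] (size 4, max 13) hi=[24, 27, 45] (size 3, min 24) -> median=13
Step 8: insert 28 -> lo=[5, 8, 10, 13] (size 4, max 13) hi=[24, 27, 28, 45] (size 4, min 24) -> median=18.5
Step 9: insert 13 -> lo=[5, 8, 10, 13, 13] (size 5, max 13) hi=[24, 27, 28, 45] (size 4, min 24) -> median=13
Step 10: insert 13 -> lo=[5, 8, 10, 13, 13] (size 5, max 13) hi=[13, 24, 27, 28, 45] (size 5, min 13) -> median=13
Step 11: insert 24 -> lo=[5, 8, 10, 13, 13, 13] (size 6, max 13) hi=[24, 24, 27, 28, 45] (size 5, min 24) -> median=13
Step 12: insert 18 -> lo=[5, 8, 10, 13, 13, 13] (size 6, max 13) hi=[18, 24, 24, 27, 28, 45] (size 6, min 18) -> median=15.5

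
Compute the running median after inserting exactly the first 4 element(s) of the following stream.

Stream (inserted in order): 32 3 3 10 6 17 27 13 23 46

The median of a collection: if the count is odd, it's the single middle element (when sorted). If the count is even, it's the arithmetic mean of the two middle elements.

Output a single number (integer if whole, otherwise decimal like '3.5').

Answer: 6.5

Derivation:
Step 1: insert 32 -> lo=[32] (size 1, max 32) hi=[] (size 0) -> median=32
Step 2: insert 3 -> lo=[3] (size 1, max 3) hi=[32] (size 1, min 32) -> median=17.5
Step 3: insert 3 -> lo=[3, 3] (size 2, max 3) hi=[32] (size 1, min 32) -> median=3
Step 4: insert 10 -> lo=[3, 3] (size 2, max 3) hi=[10, 32] (size 2, min 10) -> median=6.5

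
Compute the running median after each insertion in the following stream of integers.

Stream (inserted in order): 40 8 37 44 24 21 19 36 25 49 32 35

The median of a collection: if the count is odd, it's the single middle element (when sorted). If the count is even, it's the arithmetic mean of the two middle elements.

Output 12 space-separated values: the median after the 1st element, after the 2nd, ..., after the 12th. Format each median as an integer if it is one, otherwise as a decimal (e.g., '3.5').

Answer: 40 24 37 38.5 37 30.5 24 30 25 30.5 32 33.5

Derivation:
Step 1: insert 40 -> lo=[40] (size 1, max 40) hi=[] (size 0) -> median=40
Step 2: insert 8 -> lo=[8] (size 1, max 8) hi=[40] (size 1, min 40) -> median=24
Step 3: insert 37 -> lo=[8, 37] (size 2, max 37) hi=[40] (size 1, min 40) -> median=37
Step 4: insert 44 -> lo=[8, 37] (size 2, max 37) hi=[40, 44] (size 2, min 40) -> median=38.5
Step 5: insert 24 -> lo=[8, 24, 37] (size 3, max 37) hi=[40, 44] (size 2, min 40) -> median=37
Step 6: insert 21 -> lo=[8, 21, 24] (size 3, max 24) hi=[37, 40, 44] (size 3, min 37) -> median=30.5
Step 7: insert 19 -> lo=[8, 19, 21, 24] (size 4, max 24) hi=[37, 40, 44] (size 3, min 37) -> median=24
Step 8: insert 36 -> lo=[8, 19, 21, 24] (size 4, max 24) hi=[36, 37, 40, 44] (size 4, min 36) -> median=30
Step 9: insert 25 -> lo=[8, 19, 21, 24, 25] (size 5, max 25) hi=[36, 37, 40, 44] (size 4, min 36) -> median=25
Step 10: insert 49 -> lo=[8, 19, 21, 24, 25] (size 5, max 25) hi=[36, 37, 40, 44, 49] (size 5, min 36) -> median=30.5
Step 11: insert 32 -> lo=[8, 19, 21, 24, 25, 32] (size 6, max 32) hi=[36, 37, 40, 44, 49] (size 5, min 36) -> median=32
Step 12: insert 35 -> lo=[8, 19, 21, 24, 25, 32] (size 6, max 32) hi=[35, 36, 37, 40, 44, 49] (size 6, min 35) -> median=33.5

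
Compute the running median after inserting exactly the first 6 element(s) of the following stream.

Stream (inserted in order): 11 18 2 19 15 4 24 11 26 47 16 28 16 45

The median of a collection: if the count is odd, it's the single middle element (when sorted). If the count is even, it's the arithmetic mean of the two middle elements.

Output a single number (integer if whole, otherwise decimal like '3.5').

Answer: 13

Derivation:
Step 1: insert 11 -> lo=[11] (size 1, max 11) hi=[] (size 0) -> median=11
Step 2: insert 18 -> lo=[11] (size 1, max 11) hi=[18] (size 1, min 18) -> median=14.5
Step 3: insert 2 -> lo=[2, 11] (size 2, max 11) hi=[18] (size 1, min 18) -> median=11
Step 4: insert 19 -> lo=[2, 11] (size 2, max 11) hi=[18, 19] (size 2, min 18) -> median=14.5
Step 5: insert 15 -> lo=[2, 11, 15] (size 3, max 15) hi=[18, 19] (size 2, min 18) -> median=15
Step 6: insert 4 -> lo=[2, 4, 11] (size 3, max 11) hi=[15, 18, 19] (size 3, min 15) -> median=13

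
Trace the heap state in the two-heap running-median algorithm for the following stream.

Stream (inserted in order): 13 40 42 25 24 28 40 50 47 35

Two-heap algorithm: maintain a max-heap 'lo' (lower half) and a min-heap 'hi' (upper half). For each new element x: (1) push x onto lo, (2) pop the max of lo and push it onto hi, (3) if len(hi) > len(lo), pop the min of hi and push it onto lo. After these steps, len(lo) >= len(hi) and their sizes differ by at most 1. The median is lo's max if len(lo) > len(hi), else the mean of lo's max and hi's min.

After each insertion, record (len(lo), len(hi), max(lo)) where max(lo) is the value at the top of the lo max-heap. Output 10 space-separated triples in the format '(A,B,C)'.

Step 1: insert 13 -> lo=[13] hi=[] -> (len(lo)=1, len(hi)=0, max(lo)=13)
Step 2: insert 40 -> lo=[13] hi=[40] -> (len(lo)=1, len(hi)=1, max(lo)=13)
Step 3: insert 42 -> lo=[13, 40] hi=[42] -> (len(lo)=2, len(hi)=1, max(lo)=40)
Step 4: insert 25 -> lo=[13, 25] hi=[40, 42] -> (len(lo)=2, len(hi)=2, max(lo)=25)
Step 5: insert 24 -> lo=[13, 24, 25] hi=[40, 42] -> (len(lo)=3, len(hi)=2, max(lo)=25)
Step 6: insert 28 -> lo=[13, 24, 25] hi=[28, 40, 42] -> (len(lo)=3, len(hi)=3, max(lo)=25)
Step 7: insert 40 -> lo=[13, 24, 25, 28] hi=[40, 40, 42] -> (len(lo)=4, len(hi)=3, max(lo)=28)
Step 8: insert 50 -> lo=[13, 24, 25, 28] hi=[40, 40, 42, 50] -> (len(lo)=4, len(hi)=4, max(lo)=28)
Step 9: insert 47 -> lo=[13, 24, 25, 28, 40] hi=[40, 42, 47, 50] -> (len(lo)=5, len(hi)=4, max(lo)=40)
Step 10: insert 35 -> lo=[13, 24, 25, 28, 35] hi=[40, 40, 42, 47, 50] -> (len(lo)=5, len(hi)=5, max(lo)=35)

Answer: (1,0,13) (1,1,13) (2,1,40) (2,2,25) (3,2,25) (3,3,25) (4,3,28) (4,4,28) (5,4,40) (5,5,35)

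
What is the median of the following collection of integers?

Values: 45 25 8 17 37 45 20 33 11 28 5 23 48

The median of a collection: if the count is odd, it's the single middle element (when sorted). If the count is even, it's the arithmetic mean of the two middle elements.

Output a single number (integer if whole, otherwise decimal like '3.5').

Answer: 25

Derivation:
Step 1: insert 45 -> lo=[45] (size 1, max 45) hi=[] (size 0) -> median=45
Step 2: insert 25 -> lo=[25] (size 1, max 25) hi=[45] (size 1, min 45) -> median=35
Step 3: insert 8 -> lo=[8, 25] (size 2, max 25) hi=[45] (size 1, min 45) -> median=25
Step 4: insert 17 -> lo=[8, 17] (size 2, max 17) hi=[25, 45] (size 2, min 25) -> median=21
Step 5: insert 37 -> lo=[8, 17, 25] (size 3, max 25) hi=[37, 45] (size 2, min 37) -> median=25
Step 6: insert 45 -> lo=[8, 17, 25] (size 3, max 25) hi=[37, 45, 45] (size 3, min 37) -> median=31
Step 7: insert 20 -> lo=[8, 17, 20, 25] (size 4, max 25) hi=[37, 45, 45] (size 3, min 37) -> median=25
Step 8: insert 33 -> lo=[8, 17, 20, 25] (size 4, max 25) hi=[33, 37, 45, 45] (size 4, min 33) -> median=29
Step 9: insert 11 -> lo=[8, 11, 17, 20, 25] (size 5, max 25) hi=[33, 37, 45, 45] (size 4, min 33) -> median=25
Step 10: insert 28 -> lo=[8, 11, 17, 20, 25] (size 5, max 25) hi=[28, 33, 37, 45, 45] (size 5, min 28) -> median=26.5
Step 11: insert 5 -> lo=[5, 8, 11, 17, 20, 25] (size 6, max 25) hi=[28, 33, 37, 45, 45] (size 5, min 28) -> median=25
Step 12: insert 23 -> lo=[5, 8, 11, 17, 20, 23] (size 6, max 23) hi=[25, 28, 33, 37, 45, 45] (size 6, min 25) -> median=24
Step 13: insert 48 -> lo=[5, 8, 11, 17, 20, 23, 25] (size 7, max 25) hi=[28, 33, 37, 45, 45, 48] (size 6, min 28) -> median=25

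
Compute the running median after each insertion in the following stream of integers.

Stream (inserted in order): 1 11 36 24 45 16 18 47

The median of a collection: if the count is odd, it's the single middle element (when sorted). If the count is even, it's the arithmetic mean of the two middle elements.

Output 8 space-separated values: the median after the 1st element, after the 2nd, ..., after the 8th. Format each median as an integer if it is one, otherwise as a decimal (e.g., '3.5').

Answer: 1 6 11 17.5 24 20 18 21

Derivation:
Step 1: insert 1 -> lo=[1] (size 1, max 1) hi=[] (size 0) -> median=1
Step 2: insert 11 -> lo=[1] (size 1, max 1) hi=[11] (size 1, min 11) -> median=6
Step 3: insert 36 -> lo=[1, 11] (size 2, max 11) hi=[36] (size 1, min 36) -> median=11
Step 4: insert 24 -> lo=[1, 11] (size 2, max 11) hi=[24, 36] (size 2, min 24) -> median=17.5
Step 5: insert 45 -> lo=[1, 11, 24] (size 3, max 24) hi=[36, 45] (size 2, min 36) -> median=24
Step 6: insert 16 -> lo=[1, 11, 16] (size 3, max 16) hi=[24, 36, 45] (size 3, min 24) -> median=20
Step 7: insert 18 -> lo=[1, 11, 16, 18] (size 4, max 18) hi=[24, 36, 45] (size 3, min 24) -> median=18
Step 8: insert 47 -> lo=[1, 11, 16, 18] (size 4, max 18) hi=[24, 36, 45, 47] (size 4, min 24) -> median=21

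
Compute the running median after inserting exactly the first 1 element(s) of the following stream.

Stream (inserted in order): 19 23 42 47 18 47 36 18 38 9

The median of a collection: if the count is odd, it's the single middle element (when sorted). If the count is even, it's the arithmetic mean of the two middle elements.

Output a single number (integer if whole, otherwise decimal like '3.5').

Answer: 19

Derivation:
Step 1: insert 19 -> lo=[19] (size 1, max 19) hi=[] (size 0) -> median=19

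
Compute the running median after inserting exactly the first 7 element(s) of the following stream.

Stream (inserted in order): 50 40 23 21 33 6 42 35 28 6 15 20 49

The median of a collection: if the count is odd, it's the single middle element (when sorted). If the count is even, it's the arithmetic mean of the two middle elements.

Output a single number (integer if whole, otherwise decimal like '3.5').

Answer: 33

Derivation:
Step 1: insert 50 -> lo=[50] (size 1, max 50) hi=[] (size 0) -> median=50
Step 2: insert 40 -> lo=[40] (size 1, max 40) hi=[50] (size 1, min 50) -> median=45
Step 3: insert 23 -> lo=[23, 40] (size 2, max 40) hi=[50] (size 1, min 50) -> median=40
Step 4: insert 21 -> lo=[21, 23] (size 2, max 23) hi=[40, 50] (size 2, min 40) -> median=31.5
Step 5: insert 33 -> lo=[21, 23, 33] (size 3, max 33) hi=[40, 50] (size 2, min 40) -> median=33
Step 6: insert 6 -> lo=[6, 21, 23] (size 3, max 23) hi=[33, 40, 50] (size 3, min 33) -> median=28
Step 7: insert 42 -> lo=[6, 21, 23, 33] (size 4, max 33) hi=[40, 42, 50] (size 3, min 40) -> median=33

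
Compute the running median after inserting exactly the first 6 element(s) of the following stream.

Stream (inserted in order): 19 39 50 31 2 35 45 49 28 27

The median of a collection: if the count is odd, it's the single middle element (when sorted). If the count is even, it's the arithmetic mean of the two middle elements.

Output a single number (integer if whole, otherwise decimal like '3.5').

Step 1: insert 19 -> lo=[19] (size 1, max 19) hi=[] (size 0) -> median=19
Step 2: insert 39 -> lo=[19] (size 1, max 19) hi=[39] (size 1, min 39) -> median=29
Step 3: insert 50 -> lo=[19, 39] (size 2, max 39) hi=[50] (size 1, min 50) -> median=39
Step 4: insert 31 -> lo=[19, 31] (size 2, max 31) hi=[39, 50] (size 2, min 39) -> median=35
Step 5: insert 2 -> lo=[2, 19, 31] (size 3, max 31) hi=[39, 50] (size 2, min 39) -> median=31
Step 6: insert 35 -> lo=[2, 19, 31] (size 3, max 31) hi=[35, 39, 50] (size 3, min 35) -> median=33

Answer: 33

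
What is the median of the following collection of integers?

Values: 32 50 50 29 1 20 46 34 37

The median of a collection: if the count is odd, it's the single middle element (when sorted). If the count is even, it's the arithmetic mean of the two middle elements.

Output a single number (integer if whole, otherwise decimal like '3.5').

Answer: 34

Derivation:
Step 1: insert 32 -> lo=[32] (size 1, max 32) hi=[] (size 0) -> median=32
Step 2: insert 50 -> lo=[32] (size 1, max 32) hi=[50] (size 1, min 50) -> median=41
Step 3: insert 50 -> lo=[32, 50] (size 2, max 50) hi=[50] (size 1, min 50) -> median=50
Step 4: insert 29 -> lo=[29, 32] (size 2, max 32) hi=[50, 50] (size 2, min 50) -> median=41
Step 5: insert 1 -> lo=[1, 29, 32] (size 3, max 32) hi=[50, 50] (size 2, min 50) -> median=32
Step 6: insert 20 -> lo=[1, 20, 29] (size 3, max 29) hi=[32, 50, 50] (size 3, min 32) -> median=30.5
Step 7: insert 46 -> lo=[1, 20, 29, 32] (size 4, max 32) hi=[46, 50, 50] (size 3, min 46) -> median=32
Step 8: insert 34 -> lo=[1, 20, 29, 32] (size 4, max 32) hi=[34, 46, 50, 50] (size 4, min 34) -> median=33
Step 9: insert 37 -> lo=[1, 20, 29, 32, 34] (size 5, max 34) hi=[37, 46, 50, 50] (size 4, min 37) -> median=34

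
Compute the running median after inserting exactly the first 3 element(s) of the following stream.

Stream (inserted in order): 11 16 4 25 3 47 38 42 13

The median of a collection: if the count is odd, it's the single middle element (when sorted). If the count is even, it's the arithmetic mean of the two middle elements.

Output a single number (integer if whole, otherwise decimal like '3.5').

Answer: 11

Derivation:
Step 1: insert 11 -> lo=[11] (size 1, max 11) hi=[] (size 0) -> median=11
Step 2: insert 16 -> lo=[11] (size 1, max 11) hi=[16] (size 1, min 16) -> median=13.5
Step 3: insert 4 -> lo=[4, 11] (size 2, max 11) hi=[16] (size 1, min 16) -> median=11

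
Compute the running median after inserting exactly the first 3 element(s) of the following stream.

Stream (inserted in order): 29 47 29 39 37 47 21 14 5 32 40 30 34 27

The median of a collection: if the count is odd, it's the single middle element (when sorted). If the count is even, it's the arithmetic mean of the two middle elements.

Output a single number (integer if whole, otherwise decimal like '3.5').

Step 1: insert 29 -> lo=[29] (size 1, max 29) hi=[] (size 0) -> median=29
Step 2: insert 47 -> lo=[29] (size 1, max 29) hi=[47] (size 1, min 47) -> median=38
Step 3: insert 29 -> lo=[29, 29] (size 2, max 29) hi=[47] (size 1, min 47) -> median=29

Answer: 29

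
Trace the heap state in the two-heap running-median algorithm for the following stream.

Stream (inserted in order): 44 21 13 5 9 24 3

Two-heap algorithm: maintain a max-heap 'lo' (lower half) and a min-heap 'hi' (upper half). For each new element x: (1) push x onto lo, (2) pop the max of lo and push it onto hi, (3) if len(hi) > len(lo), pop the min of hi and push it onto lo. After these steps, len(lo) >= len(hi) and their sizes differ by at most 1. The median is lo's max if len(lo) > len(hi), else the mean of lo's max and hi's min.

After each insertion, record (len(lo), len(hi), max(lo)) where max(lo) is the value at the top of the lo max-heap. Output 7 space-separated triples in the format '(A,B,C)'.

Step 1: insert 44 -> lo=[44] hi=[] -> (len(lo)=1, len(hi)=0, max(lo)=44)
Step 2: insert 21 -> lo=[21] hi=[44] -> (len(lo)=1, len(hi)=1, max(lo)=21)
Step 3: insert 13 -> lo=[13, 21] hi=[44] -> (len(lo)=2, len(hi)=1, max(lo)=21)
Step 4: insert 5 -> lo=[5, 13] hi=[21, 44] -> (len(lo)=2, len(hi)=2, max(lo)=13)
Step 5: insert 9 -> lo=[5, 9, 13] hi=[21, 44] -> (len(lo)=3, len(hi)=2, max(lo)=13)
Step 6: insert 24 -> lo=[5, 9, 13] hi=[21, 24, 44] -> (len(lo)=3, len(hi)=3, max(lo)=13)
Step 7: insert 3 -> lo=[3, 5, 9, 13] hi=[21, 24, 44] -> (len(lo)=4, len(hi)=3, max(lo)=13)

Answer: (1,0,44) (1,1,21) (2,1,21) (2,2,13) (3,2,13) (3,3,13) (4,3,13)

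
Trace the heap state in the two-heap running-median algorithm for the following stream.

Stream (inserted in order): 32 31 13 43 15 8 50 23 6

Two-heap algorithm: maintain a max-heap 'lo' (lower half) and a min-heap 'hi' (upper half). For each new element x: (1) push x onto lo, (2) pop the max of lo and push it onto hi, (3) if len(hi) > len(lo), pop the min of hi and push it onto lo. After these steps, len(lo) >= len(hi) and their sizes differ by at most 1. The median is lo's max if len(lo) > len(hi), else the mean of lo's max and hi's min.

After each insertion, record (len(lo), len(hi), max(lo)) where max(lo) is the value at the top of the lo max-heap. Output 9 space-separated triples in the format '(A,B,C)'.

Answer: (1,0,32) (1,1,31) (2,1,31) (2,2,31) (3,2,31) (3,3,15) (4,3,31) (4,4,23) (5,4,23)

Derivation:
Step 1: insert 32 -> lo=[32] hi=[] -> (len(lo)=1, len(hi)=0, max(lo)=32)
Step 2: insert 31 -> lo=[31] hi=[32] -> (len(lo)=1, len(hi)=1, max(lo)=31)
Step 3: insert 13 -> lo=[13, 31] hi=[32] -> (len(lo)=2, len(hi)=1, max(lo)=31)
Step 4: insert 43 -> lo=[13, 31] hi=[32, 43] -> (len(lo)=2, len(hi)=2, max(lo)=31)
Step 5: insert 15 -> lo=[13, 15, 31] hi=[32, 43] -> (len(lo)=3, len(hi)=2, max(lo)=31)
Step 6: insert 8 -> lo=[8, 13, 15] hi=[31, 32, 43] -> (len(lo)=3, len(hi)=3, max(lo)=15)
Step 7: insert 50 -> lo=[8, 13, 15, 31] hi=[32, 43, 50] -> (len(lo)=4, len(hi)=3, max(lo)=31)
Step 8: insert 23 -> lo=[8, 13, 15, 23] hi=[31, 32, 43, 50] -> (len(lo)=4, len(hi)=4, max(lo)=23)
Step 9: insert 6 -> lo=[6, 8, 13, 15, 23] hi=[31, 32, 43, 50] -> (len(lo)=5, len(hi)=4, max(lo)=23)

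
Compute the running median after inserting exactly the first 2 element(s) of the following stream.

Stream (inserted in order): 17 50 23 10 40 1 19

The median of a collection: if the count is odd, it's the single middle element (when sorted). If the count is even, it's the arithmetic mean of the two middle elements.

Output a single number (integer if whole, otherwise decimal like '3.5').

Step 1: insert 17 -> lo=[17] (size 1, max 17) hi=[] (size 0) -> median=17
Step 2: insert 50 -> lo=[17] (size 1, max 17) hi=[50] (size 1, min 50) -> median=33.5

Answer: 33.5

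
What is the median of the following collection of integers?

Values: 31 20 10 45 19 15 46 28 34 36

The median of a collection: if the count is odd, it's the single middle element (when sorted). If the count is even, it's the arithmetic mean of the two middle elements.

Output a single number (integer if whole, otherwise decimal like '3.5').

Step 1: insert 31 -> lo=[31] (size 1, max 31) hi=[] (size 0) -> median=31
Step 2: insert 20 -> lo=[20] (size 1, max 20) hi=[31] (size 1, min 31) -> median=25.5
Step 3: insert 10 -> lo=[10, 20] (size 2, max 20) hi=[31] (size 1, min 31) -> median=20
Step 4: insert 45 -> lo=[10, 20] (size 2, max 20) hi=[31, 45] (size 2, min 31) -> median=25.5
Step 5: insert 19 -> lo=[10, 19, 20] (size 3, max 20) hi=[31, 45] (size 2, min 31) -> median=20
Step 6: insert 15 -> lo=[10, 15, 19] (size 3, max 19) hi=[20, 31, 45] (size 3, min 20) -> median=19.5
Step 7: insert 46 -> lo=[10, 15, 19, 20] (size 4, max 20) hi=[31, 45, 46] (size 3, min 31) -> median=20
Step 8: insert 28 -> lo=[10, 15, 19, 20] (size 4, max 20) hi=[28, 31, 45, 46] (size 4, min 28) -> median=24
Step 9: insert 34 -> lo=[10, 15, 19, 20, 28] (size 5, max 28) hi=[31, 34, 45, 46] (size 4, min 31) -> median=28
Step 10: insert 36 -> lo=[10, 15, 19, 20, 28] (size 5, max 28) hi=[31, 34, 36, 45, 46] (size 5, min 31) -> median=29.5

Answer: 29.5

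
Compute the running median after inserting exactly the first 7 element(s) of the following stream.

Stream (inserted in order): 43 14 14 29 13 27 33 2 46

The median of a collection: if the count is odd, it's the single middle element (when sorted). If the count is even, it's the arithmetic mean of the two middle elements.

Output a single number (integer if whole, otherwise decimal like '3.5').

Answer: 27

Derivation:
Step 1: insert 43 -> lo=[43] (size 1, max 43) hi=[] (size 0) -> median=43
Step 2: insert 14 -> lo=[14] (size 1, max 14) hi=[43] (size 1, min 43) -> median=28.5
Step 3: insert 14 -> lo=[14, 14] (size 2, max 14) hi=[43] (size 1, min 43) -> median=14
Step 4: insert 29 -> lo=[14, 14] (size 2, max 14) hi=[29, 43] (size 2, min 29) -> median=21.5
Step 5: insert 13 -> lo=[13, 14, 14] (size 3, max 14) hi=[29, 43] (size 2, min 29) -> median=14
Step 6: insert 27 -> lo=[13, 14, 14] (size 3, max 14) hi=[27, 29, 43] (size 3, min 27) -> median=20.5
Step 7: insert 33 -> lo=[13, 14, 14, 27] (size 4, max 27) hi=[29, 33, 43] (size 3, min 29) -> median=27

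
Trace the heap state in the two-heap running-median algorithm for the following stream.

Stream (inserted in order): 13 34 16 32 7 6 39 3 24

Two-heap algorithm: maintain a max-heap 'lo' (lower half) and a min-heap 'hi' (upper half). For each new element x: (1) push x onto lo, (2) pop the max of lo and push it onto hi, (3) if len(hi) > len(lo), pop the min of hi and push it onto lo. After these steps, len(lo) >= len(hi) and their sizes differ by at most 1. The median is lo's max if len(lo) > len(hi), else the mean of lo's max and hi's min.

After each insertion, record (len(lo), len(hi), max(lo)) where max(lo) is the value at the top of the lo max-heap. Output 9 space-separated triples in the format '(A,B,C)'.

Answer: (1,0,13) (1,1,13) (2,1,16) (2,2,16) (3,2,16) (3,3,13) (4,3,16) (4,4,13) (5,4,16)

Derivation:
Step 1: insert 13 -> lo=[13] hi=[] -> (len(lo)=1, len(hi)=0, max(lo)=13)
Step 2: insert 34 -> lo=[13] hi=[34] -> (len(lo)=1, len(hi)=1, max(lo)=13)
Step 3: insert 16 -> lo=[13, 16] hi=[34] -> (len(lo)=2, len(hi)=1, max(lo)=16)
Step 4: insert 32 -> lo=[13, 16] hi=[32, 34] -> (len(lo)=2, len(hi)=2, max(lo)=16)
Step 5: insert 7 -> lo=[7, 13, 16] hi=[32, 34] -> (len(lo)=3, len(hi)=2, max(lo)=16)
Step 6: insert 6 -> lo=[6, 7, 13] hi=[16, 32, 34] -> (len(lo)=3, len(hi)=3, max(lo)=13)
Step 7: insert 39 -> lo=[6, 7, 13, 16] hi=[32, 34, 39] -> (len(lo)=4, len(hi)=3, max(lo)=16)
Step 8: insert 3 -> lo=[3, 6, 7, 13] hi=[16, 32, 34, 39] -> (len(lo)=4, len(hi)=4, max(lo)=13)
Step 9: insert 24 -> lo=[3, 6, 7, 13, 16] hi=[24, 32, 34, 39] -> (len(lo)=5, len(hi)=4, max(lo)=16)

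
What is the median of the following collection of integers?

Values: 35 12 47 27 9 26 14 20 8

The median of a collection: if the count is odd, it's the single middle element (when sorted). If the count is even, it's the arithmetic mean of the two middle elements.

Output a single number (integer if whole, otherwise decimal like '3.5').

Step 1: insert 35 -> lo=[35] (size 1, max 35) hi=[] (size 0) -> median=35
Step 2: insert 12 -> lo=[12] (size 1, max 12) hi=[35] (size 1, min 35) -> median=23.5
Step 3: insert 47 -> lo=[12, 35] (size 2, max 35) hi=[47] (size 1, min 47) -> median=35
Step 4: insert 27 -> lo=[12, 27] (size 2, max 27) hi=[35, 47] (size 2, min 35) -> median=31
Step 5: insert 9 -> lo=[9, 12, 27] (size 3, max 27) hi=[35, 47] (size 2, min 35) -> median=27
Step 6: insert 26 -> lo=[9, 12, 26] (size 3, max 26) hi=[27, 35, 47] (size 3, min 27) -> median=26.5
Step 7: insert 14 -> lo=[9, 12, 14, 26] (size 4, max 26) hi=[27, 35, 47] (size 3, min 27) -> median=26
Step 8: insert 20 -> lo=[9, 12, 14, 20] (size 4, max 20) hi=[26, 27, 35, 47] (size 4, min 26) -> median=23
Step 9: insert 8 -> lo=[8, 9, 12, 14, 20] (size 5, max 20) hi=[26, 27, 35, 47] (size 4, min 26) -> median=20

Answer: 20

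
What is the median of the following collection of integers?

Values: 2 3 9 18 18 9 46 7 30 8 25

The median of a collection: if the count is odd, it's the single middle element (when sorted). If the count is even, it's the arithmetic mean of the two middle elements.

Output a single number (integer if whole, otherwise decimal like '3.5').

Step 1: insert 2 -> lo=[2] (size 1, max 2) hi=[] (size 0) -> median=2
Step 2: insert 3 -> lo=[2] (size 1, max 2) hi=[3] (size 1, min 3) -> median=2.5
Step 3: insert 9 -> lo=[2, 3] (size 2, max 3) hi=[9] (size 1, min 9) -> median=3
Step 4: insert 18 -> lo=[2, 3] (size 2, max 3) hi=[9, 18] (size 2, min 9) -> median=6
Step 5: insert 18 -> lo=[2, 3, 9] (size 3, max 9) hi=[18, 18] (size 2, min 18) -> median=9
Step 6: insert 9 -> lo=[2, 3, 9] (size 3, max 9) hi=[9, 18, 18] (size 3, min 9) -> median=9
Step 7: insert 46 -> lo=[2, 3, 9, 9] (size 4, max 9) hi=[18, 18, 46] (size 3, min 18) -> median=9
Step 8: insert 7 -> lo=[2, 3, 7, 9] (size 4, max 9) hi=[9, 18, 18, 46] (size 4, min 9) -> median=9
Step 9: insert 30 -> lo=[2, 3, 7, 9, 9] (size 5, max 9) hi=[18, 18, 30, 46] (size 4, min 18) -> median=9
Step 10: insert 8 -> lo=[2, 3, 7, 8, 9] (size 5, max 9) hi=[9, 18, 18, 30, 46] (size 5, min 9) -> median=9
Step 11: insert 25 -> lo=[2, 3, 7, 8, 9, 9] (size 6, max 9) hi=[18, 18, 25, 30, 46] (size 5, min 18) -> median=9

Answer: 9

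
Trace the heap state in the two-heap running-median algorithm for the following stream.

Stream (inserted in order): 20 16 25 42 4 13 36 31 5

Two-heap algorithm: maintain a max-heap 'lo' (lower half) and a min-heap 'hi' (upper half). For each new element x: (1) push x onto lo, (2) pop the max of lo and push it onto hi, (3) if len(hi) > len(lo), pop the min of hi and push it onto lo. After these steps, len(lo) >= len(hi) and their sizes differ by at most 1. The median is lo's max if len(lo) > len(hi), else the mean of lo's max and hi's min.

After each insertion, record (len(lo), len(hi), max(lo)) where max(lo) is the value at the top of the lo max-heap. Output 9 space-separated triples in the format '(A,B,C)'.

Step 1: insert 20 -> lo=[20] hi=[] -> (len(lo)=1, len(hi)=0, max(lo)=20)
Step 2: insert 16 -> lo=[16] hi=[20] -> (len(lo)=1, len(hi)=1, max(lo)=16)
Step 3: insert 25 -> lo=[16, 20] hi=[25] -> (len(lo)=2, len(hi)=1, max(lo)=20)
Step 4: insert 42 -> lo=[16, 20] hi=[25, 42] -> (len(lo)=2, len(hi)=2, max(lo)=20)
Step 5: insert 4 -> lo=[4, 16, 20] hi=[25, 42] -> (len(lo)=3, len(hi)=2, max(lo)=20)
Step 6: insert 13 -> lo=[4, 13, 16] hi=[20, 25, 42] -> (len(lo)=3, len(hi)=3, max(lo)=16)
Step 7: insert 36 -> lo=[4, 13, 16, 20] hi=[25, 36, 42] -> (len(lo)=4, len(hi)=3, max(lo)=20)
Step 8: insert 31 -> lo=[4, 13, 16, 20] hi=[25, 31, 36, 42] -> (len(lo)=4, len(hi)=4, max(lo)=20)
Step 9: insert 5 -> lo=[4, 5, 13, 16, 20] hi=[25, 31, 36, 42] -> (len(lo)=5, len(hi)=4, max(lo)=20)

Answer: (1,0,20) (1,1,16) (2,1,20) (2,2,20) (3,2,20) (3,3,16) (4,3,20) (4,4,20) (5,4,20)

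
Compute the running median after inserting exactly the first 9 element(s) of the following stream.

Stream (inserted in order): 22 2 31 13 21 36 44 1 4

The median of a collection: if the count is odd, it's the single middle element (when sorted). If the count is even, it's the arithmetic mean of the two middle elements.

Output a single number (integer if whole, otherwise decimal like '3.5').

Answer: 21

Derivation:
Step 1: insert 22 -> lo=[22] (size 1, max 22) hi=[] (size 0) -> median=22
Step 2: insert 2 -> lo=[2] (size 1, max 2) hi=[22] (size 1, min 22) -> median=12
Step 3: insert 31 -> lo=[2, 22] (size 2, max 22) hi=[31] (size 1, min 31) -> median=22
Step 4: insert 13 -> lo=[2, 13] (size 2, max 13) hi=[22, 31] (size 2, min 22) -> median=17.5
Step 5: insert 21 -> lo=[2, 13, 21] (size 3, max 21) hi=[22, 31] (size 2, min 22) -> median=21
Step 6: insert 36 -> lo=[2, 13, 21] (size 3, max 21) hi=[22, 31, 36] (size 3, min 22) -> median=21.5
Step 7: insert 44 -> lo=[2, 13, 21, 22] (size 4, max 22) hi=[31, 36, 44] (size 3, min 31) -> median=22
Step 8: insert 1 -> lo=[1, 2, 13, 21] (size 4, max 21) hi=[22, 31, 36, 44] (size 4, min 22) -> median=21.5
Step 9: insert 4 -> lo=[1, 2, 4, 13, 21] (size 5, max 21) hi=[22, 31, 36, 44] (size 4, min 22) -> median=21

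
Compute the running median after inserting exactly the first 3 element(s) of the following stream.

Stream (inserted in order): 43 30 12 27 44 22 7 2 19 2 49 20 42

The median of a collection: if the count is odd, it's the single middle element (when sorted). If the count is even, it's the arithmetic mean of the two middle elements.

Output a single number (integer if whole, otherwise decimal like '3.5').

Step 1: insert 43 -> lo=[43] (size 1, max 43) hi=[] (size 0) -> median=43
Step 2: insert 30 -> lo=[30] (size 1, max 30) hi=[43] (size 1, min 43) -> median=36.5
Step 3: insert 12 -> lo=[12, 30] (size 2, max 30) hi=[43] (size 1, min 43) -> median=30

Answer: 30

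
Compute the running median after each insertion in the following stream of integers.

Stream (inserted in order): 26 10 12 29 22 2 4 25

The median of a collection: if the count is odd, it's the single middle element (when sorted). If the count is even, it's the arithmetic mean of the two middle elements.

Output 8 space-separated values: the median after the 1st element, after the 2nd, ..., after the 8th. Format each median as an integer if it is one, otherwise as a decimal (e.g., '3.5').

Step 1: insert 26 -> lo=[26] (size 1, max 26) hi=[] (size 0) -> median=26
Step 2: insert 10 -> lo=[10] (size 1, max 10) hi=[26] (size 1, min 26) -> median=18
Step 3: insert 12 -> lo=[10, 12] (size 2, max 12) hi=[26] (size 1, min 26) -> median=12
Step 4: insert 29 -> lo=[10, 12] (size 2, max 12) hi=[26, 29] (size 2, min 26) -> median=19
Step 5: insert 22 -> lo=[10, 12, 22] (size 3, max 22) hi=[26, 29] (size 2, min 26) -> median=22
Step 6: insert 2 -> lo=[2, 10, 12] (size 3, max 12) hi=[22, 26, 29] (size 3, min 22) -> median=17
Step 7: insert 4 -> lo=[2, 4, 10, 12] (size 4, max 12) hi=[22, 26, 29] (size 3, min 22) -> median=12
Step 8: insert 25 -> lo=[2, 4, 10, 12] (size 4, max 12) hi=[22, 25, 26, 29] (size 4, min 22) -> median=17

Answer: 26 18 12 19 22 17 12 17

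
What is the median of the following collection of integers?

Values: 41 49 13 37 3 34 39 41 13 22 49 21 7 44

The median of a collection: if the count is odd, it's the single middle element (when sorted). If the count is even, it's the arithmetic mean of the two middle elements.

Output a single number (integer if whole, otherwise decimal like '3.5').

Step 1: insert 41 -> lo=[41] (size 1, max 41) hi=[] (size 0) -> median=41
Step 2: insert 49 -> lo=[41] (size 1, max 41) hi=[49] (size 1, min 49) -> median=45
Step 3: insert 13 -> lo=[13, 41] (size 2, max 41) hi=[49] (size 1, min 49) -> median=41
Step 4: insert 37 -> lo=[13, 37] (size 2, max 37) hi=[41, 49] (size 2, min 41) -> median=39
Step 5: insert 3 -> lo=[3, 13, 37] (size 3, max 37) hi=[41, 49] (size 2, min 41) -> median=37
Step 6: insert 34 -> lo=[3, 13, 34] (size 3, max 34) hi=[37, 41, 49] (size 3, min 37) -> median=35.5
Step 7: insert 39 -> lo=[3, 13, 34, 37] (size 4, max 37) hi=[39, 41, 49] (size 3, min 39) -> median=37
Step 8: insert 41 -> lo=[3, 13, 34, 37] (size 4, max 37) hi=[39, 41, 41, 49] (size 4, min 39) -> median=38
Step 9: insert 13 -> lo=[3, 13, 13, 34, 37] (size 5, max 37) hi=[39, 41, 41, 49] (size 4, min 39) -> median=37
Step 10: insert 22 -> lo=[3, 13, 13, 22, 34] (size 5, max 34) hi=[37, 39, 41, 41, 49] (size 5, min 37) -> median=35.5
Step 11: insert 49 -> lo=[3, 13, 13, 22, 34, 37] (size 6, max 37) hi=[39, 41, 41, 49, 49] (size 5, min 39) -> median=37
Step 12: insert 21 -> lo=[3, 13, 13, 21, 22, 34] (size 6, max 34) hi=[37, 39, 41, 41, 49, 49] (size 6, min 37) -> median=35.5
Step 13: insert 7 -> lo=[3, 7, 13, 13, 21, 22, 34] (size 7, max 34) hi=[37, 39, 41, 41, 49, 49] (size 6, min 37) -> median=34
Step 14: insert 44 -> lo=[3, 7, 13, 13, 21, 22, 34] (size 7, max 34) hi=[37, 39, 41, 41, 44, 49, 49] (size 7, min 37) -> median=35.5

Answer: 35.5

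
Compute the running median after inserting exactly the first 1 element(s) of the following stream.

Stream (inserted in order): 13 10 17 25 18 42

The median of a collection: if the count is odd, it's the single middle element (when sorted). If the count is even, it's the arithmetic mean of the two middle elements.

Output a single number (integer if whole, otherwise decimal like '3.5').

Answer: 13

Derivation:
Step 1: insert 13 -> lo=[13] (size 1, max 13) hi=[] (size 0) -> median=13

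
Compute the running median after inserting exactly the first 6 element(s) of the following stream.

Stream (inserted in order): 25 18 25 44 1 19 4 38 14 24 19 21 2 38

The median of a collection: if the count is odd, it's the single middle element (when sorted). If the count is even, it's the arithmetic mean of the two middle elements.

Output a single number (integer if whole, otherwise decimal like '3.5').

Step 1: insert 25 -> lo=[25] (size 1, max 25) hi=[] (size 0) -> median=25
Step 2: insert 18 -> lo=[18] (size 1, max 18) hi=[25] (size 1, min 25) -> median=21.5
Step 3: insert 25 -> lo=[18, 25] (size 2, max 25) hi=[25] (size 1, min 25) -> median=25
Step 4: insert 44 -> lo=[18, 25] (size 2, max 25) hi=[25, 44] (size 2, min 25) -> median=25
Step 5: insert 1 -> lo=[1, 18, 25] (size 3, max 25) hi=[25, 44] (size 2, min 25) -> median=25
Step 6: insert 19 -> lo=[1, 18, 19] (size 3, max 19) hi=[25, 25, 44] (size 3, min 25) -> median=22

Answer: 22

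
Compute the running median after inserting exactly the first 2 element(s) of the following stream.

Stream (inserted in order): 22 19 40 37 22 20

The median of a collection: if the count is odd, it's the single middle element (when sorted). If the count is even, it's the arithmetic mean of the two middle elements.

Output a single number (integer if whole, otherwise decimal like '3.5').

Step 1: insert 22 -> lo=[22] (size 1, max 22) hi=[] (size 0) -> median=22
Step 2: insert 19 -> lo=[19] (size 1, max 19) hi=[22] (size 1, min 22) -> median=20.5

Answer: 20.5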